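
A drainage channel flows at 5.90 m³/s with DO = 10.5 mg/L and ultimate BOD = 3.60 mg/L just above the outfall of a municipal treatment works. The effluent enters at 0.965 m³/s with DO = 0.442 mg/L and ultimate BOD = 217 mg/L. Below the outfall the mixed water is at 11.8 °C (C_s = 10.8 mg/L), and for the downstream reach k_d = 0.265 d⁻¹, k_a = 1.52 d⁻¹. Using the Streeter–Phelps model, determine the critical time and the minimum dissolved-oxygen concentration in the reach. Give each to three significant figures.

Mixed DO = (5.90×10.5 + 0.965×0.442)/(5.90+0.965) = 62.38/6.865 = 9.086 mg/L.
Mixed L₀ = (5.90×3.60 + 0.965×217)/(6.865) = 230.6/6.865 = 33.60 mg/L.
Initial deficit D₀ = C_s − DO₀ = 10.8 − 9.086 = 1.714 mg/L.
t_c = (1/1.255) ln[(1.52/0.265)(1 − 1.714×1.255/(0.265×33.60))] = 0.7968 × ln(4.350) = 1.171 d.
D_c = (0.265/1.52) × 33.60 × e^(−0.265×1.171) = 0.1743 × 33.60 × 0.7331 = 4.294 mg/L.
Minimum DO = 10.8 − 4.294 = 6.506 mg/L.

t_c ≈ 1.17 d; minimum DO ≈ 6.51 mg/L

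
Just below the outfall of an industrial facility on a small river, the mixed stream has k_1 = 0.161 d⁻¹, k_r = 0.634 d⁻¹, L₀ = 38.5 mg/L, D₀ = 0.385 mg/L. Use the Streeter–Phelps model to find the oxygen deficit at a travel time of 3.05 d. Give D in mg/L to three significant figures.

D ≈ 6.18 mg/L

k_1 L₀/(k_r−k_1) = 0.161×38.5/(0.634−0.161) = 6.199/0.4730 = 13.10 mg/L.
e^(−k_1 t) = e^(−0.161×3.050) = 0.6120; e^(−k_r t) = e^(−0.634×3.050) = 0.1446.
D = 13.10 × (0.6120 − 0.1446) + 0.385 × 0.1446 = 6.125 + 0.05568 = 6.180 mg/L.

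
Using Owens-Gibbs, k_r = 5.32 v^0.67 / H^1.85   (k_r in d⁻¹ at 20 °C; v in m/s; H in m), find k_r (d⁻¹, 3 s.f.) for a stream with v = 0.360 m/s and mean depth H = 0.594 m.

k_r = 5.32 × 0.360^0.67 / 0.594^1.85 = 5.32 × 0.5043 / 0.3815 = 7.033 d⁻¹.

k_r ≈ 7.03 d⁻¹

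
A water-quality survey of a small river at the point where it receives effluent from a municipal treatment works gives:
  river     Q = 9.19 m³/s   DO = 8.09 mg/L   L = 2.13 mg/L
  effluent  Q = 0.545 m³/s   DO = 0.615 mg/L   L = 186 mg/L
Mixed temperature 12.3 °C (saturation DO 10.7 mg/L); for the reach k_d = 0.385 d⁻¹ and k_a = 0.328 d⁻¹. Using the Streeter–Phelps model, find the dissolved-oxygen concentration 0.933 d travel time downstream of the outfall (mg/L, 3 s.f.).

DO ≈ 5.27 mg/L

Mixed DO = (9.19×8.09 + 0.545×0.615)/(9.19+0.545) = 74.68/9.735 = 7.672 mg/L.
Mixed L₀ = (9.19×2.13 + 0.545×186)/(9.735) = 120.9/9.735 = 12.42 mg/L.
Initial deficit D₀ = C_s − DO₀ = 10.7 − 7.672 = 3.028 mg/L.
D(0.933) = [0.385×12.42/(0.328−0.385)](e^(−0.385×0.933) − e^(−0.328×0.933)) + 3.028 e^(−0.328×0.933)
= -83.91 × (0.6982 − 0.7364) + 3.028 × 0.7364 = 5.430 mg/L.
DO = 10.7 − 5.430 = 5.270 mg/L.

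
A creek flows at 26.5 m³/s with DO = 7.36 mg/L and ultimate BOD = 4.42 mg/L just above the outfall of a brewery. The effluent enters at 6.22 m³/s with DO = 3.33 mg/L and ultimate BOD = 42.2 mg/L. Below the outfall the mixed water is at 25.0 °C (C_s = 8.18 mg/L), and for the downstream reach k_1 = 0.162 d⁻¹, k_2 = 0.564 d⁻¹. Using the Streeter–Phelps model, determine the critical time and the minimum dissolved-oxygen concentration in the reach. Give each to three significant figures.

t_c ≈ 2.07 d; minimum DO ≈ 5.80 mg/L

Mixed DO = (26.5×7.36 + 6.22×3.33)/(26.5+6.22) = 215.8/32.72 = 6.594 mg/L.
Mixed L₀ = (26.5×4.42 + 6.22×42.2)/(32.72) = 379.6/32.72 = 11.60 mg/L.
Initial deficit D₀ = C_s − DO₀ = 8.18 − 6.594 = 1.586 mg/L.
t_c = (1/0.4020) ln[(0.564/0.162)(1 − 1.586×0.4020/(0.162×11.60))] = 2.488 × ln(2.300) = 2.072 d.
D_c = (0.162/0.564) × 11.60 × e^(−0.162×2.072) = 0.2872 × 11.60 × 0.7148 = 2.382 mg/L.
Minimum DO = 8.18 − 2.382 = 5.798 mg/L.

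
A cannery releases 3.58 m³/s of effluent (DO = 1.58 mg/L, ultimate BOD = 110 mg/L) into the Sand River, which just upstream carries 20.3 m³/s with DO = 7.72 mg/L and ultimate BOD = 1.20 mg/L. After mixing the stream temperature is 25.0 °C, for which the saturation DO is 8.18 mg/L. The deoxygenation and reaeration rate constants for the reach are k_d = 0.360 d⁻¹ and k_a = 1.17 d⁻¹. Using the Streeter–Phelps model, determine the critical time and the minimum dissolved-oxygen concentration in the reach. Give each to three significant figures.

t_c ≈ 1.21 d; minimum DO ≈ 4.70 mg/L

Mixed DO = (20.3×7.72 + 3.58×1.58)/(20.3+3.58) = 162.4/23.88 = 6.800 mg/L.
Mixed L₀ = (20.3×1.20 + 3.58×110)/(23.88) = 418.2/23.88 = 17.51 mg/L.
Initial deficit D₀ = C_s − DO₀ = 8.18 − 6.800 = 1.380 mg/L.
t_c = (1/0.8100) ln[(1.17/0.360)(1 − 1.380×0.8100/(0.360×17.51))] = 1.235 × ln(2.674) = 1.214 d.
D_c = (0.360/1.17) × 17.51 × e^(−0.360×1.214) = 0.3077 × 17.51 × 0.6459 = 3.480 mg/L.
Minimum DO = 8.18 − 3.480 = 4.700 mg/L.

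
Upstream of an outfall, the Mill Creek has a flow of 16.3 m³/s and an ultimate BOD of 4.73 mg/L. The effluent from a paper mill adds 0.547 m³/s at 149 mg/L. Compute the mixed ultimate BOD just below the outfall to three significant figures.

9.41 mg/L

Flow-weighted mixing: C = (Q_r C_r + Q_w C_w)/(Q_r + Q_w)
= (16.3×4.73 + 0.547×149)/(16.3 + 0.547) = 158.6/16.85 = 9.414 mg/L.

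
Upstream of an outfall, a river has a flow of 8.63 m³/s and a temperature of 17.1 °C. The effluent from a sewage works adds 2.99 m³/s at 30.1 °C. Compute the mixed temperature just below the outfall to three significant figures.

20.4 °C

Flow-weighted mixing: C = (Q_r C_r + Q_w C_w)/(Q_r + Q_w)
= (8.63×17.1 + 2.99×30.1)/(8.63 + 2.99) = 237.6/11.62 = 20.45 °C.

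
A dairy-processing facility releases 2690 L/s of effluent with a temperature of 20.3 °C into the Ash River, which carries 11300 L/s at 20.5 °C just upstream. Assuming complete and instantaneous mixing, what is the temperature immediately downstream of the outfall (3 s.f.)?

Flow-weighted mixing: C = (Q_r C_r + Q_w C_w)/(Q_r + Q_w)
= (11300×20.5 + 2690×20.3)/(11300 + 2690) = 286300/13990 = 20.46 °C.

20.5 °C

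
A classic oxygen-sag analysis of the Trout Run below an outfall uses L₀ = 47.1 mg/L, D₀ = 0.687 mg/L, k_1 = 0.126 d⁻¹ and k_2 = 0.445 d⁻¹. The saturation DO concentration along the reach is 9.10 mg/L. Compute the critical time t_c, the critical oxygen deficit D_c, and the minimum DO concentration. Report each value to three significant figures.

t_c ≈ 3.84 d; D_c ≈ 8.22 mg/L; min DO ≈ 0.877 mg/L

t_c = [1/(k_2−k_1)] ln[(k_2/k_1)(1 − D₀(k_2−k_1)/(k_1 L₀))]
= [1/(0.445−0.126)] ln[(0.445/0.126)(1 − 0.687×0.3190/(0.126×47.1))]
= (1/0.3190) ln[3.532 × 0.9631] = 3.135 × ln(3.401) = 3.135 × 1.224 = 3.838 d.
L(t_c) = L₀ e^(−k_1 t_c) = 47.1 × 0.6166 = 29.04 mg/L, and at the critical point k_2 D_c = k_1 L, so D_c = (0.126/0.445) × 29.04 = 8.223 mg/L.
Minimum DO = C_s − D_c = 9.10 − 8.223 = 0.8768 mg/L.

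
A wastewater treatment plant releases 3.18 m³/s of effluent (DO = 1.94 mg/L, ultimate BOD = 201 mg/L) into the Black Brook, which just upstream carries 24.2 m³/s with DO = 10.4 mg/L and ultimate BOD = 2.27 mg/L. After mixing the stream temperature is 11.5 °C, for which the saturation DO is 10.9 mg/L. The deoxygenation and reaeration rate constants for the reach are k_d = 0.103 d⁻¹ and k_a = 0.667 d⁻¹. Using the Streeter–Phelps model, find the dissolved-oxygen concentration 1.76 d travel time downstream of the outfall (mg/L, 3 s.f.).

DO ≈ 8.01 mg/L

Mixed DO = (24.2×10.4 + 3.18×1.94)/(24.2+3.18) = 257.8/27.38 = 9.417 mg/L.
Mixed L₀ = (24.2×2.27 + 3.18×201)/(27.38) = 694.1/27.38 = 25.35 mg/L.
Initial deficit D₀ = C_s − DO₀ = 10.9 − 9.417 = 1.483 mg/L.
D(1.76) = [0.103×25.35/(0.667−0.103)](e^(−0.103×1.76) − e^(−0.667×1.76)) + 1.483 e^(−0.667×1.76)
= 4.630 × (0.8342 − 0.3092) + 1.483 × 0.3092 = 2.889 mg/L.
DO = 10.9 − 2.889 = 8.011 mg/L.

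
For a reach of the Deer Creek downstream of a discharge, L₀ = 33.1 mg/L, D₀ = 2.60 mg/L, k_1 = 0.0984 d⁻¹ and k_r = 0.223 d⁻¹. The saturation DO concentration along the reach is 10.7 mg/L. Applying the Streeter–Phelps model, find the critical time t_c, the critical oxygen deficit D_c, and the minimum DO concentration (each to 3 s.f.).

t_c ≈ 5.73 d; D_c ≈ 8.31 mg/L; min DO ≈ 2.39 mg/L

With k_r/k_1 = 2.266 and 1 − D₀(k_r−k_1)/(k_1 L₀) = 0.9005,
t_c = ln(2.266 × 0.9005) / (0.223 − 0.0984) = ln(2.041) / 0.1246 = 0.7134/0.1246 = 5.725 d.
D_c = (k_1/k_r) L₀ e^(−k_1 t_c) = (0.0984/0.223) × 33.1 × e^(−0.0984×5.725) = 0.4413 × 33.1 × 0.5693 = 8.315 mg/L.
Minimum DO = C_s − D_c = 10.7 − 8.315 = 2.385 mg/L.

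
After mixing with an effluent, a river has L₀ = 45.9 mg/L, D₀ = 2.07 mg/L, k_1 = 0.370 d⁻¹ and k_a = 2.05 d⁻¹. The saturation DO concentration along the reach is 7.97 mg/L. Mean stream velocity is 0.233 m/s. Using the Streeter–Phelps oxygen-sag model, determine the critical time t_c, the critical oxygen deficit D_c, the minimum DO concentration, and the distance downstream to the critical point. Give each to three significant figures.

t_c = [1/(k_a−k_1)] ln[(k_a/k_1)(1 − D₀(k_a−k_1)/(k_1 L₀))]
= [1/(2.05−0.370)] ln[(2.05/0.370)(1 − 2.07×1.680/(0.370×45.9))]
= (1/1.680) ln[5.541 × 0.7952] = 0.5952 × ln(4.406) = 0.5952 × 1.483 = 0.8827 d.
D_c = (k_1/k_a) L₀ e^(−k_1 t_c) = (0.370/2.05) × 45.9 × e^(−0.370×0.8827) = 0.1805 × 45.9 × 0.7214 = 5.976 mg/L.
Minimum DO = C_s − D_c = 7.97 − 5.976 = 1.994 mg/L.
x_c = v t_c = 0.233 m/s × 0.8827 d × 86400 s/d = 17770 m ≈ 17.8 km.

t_c ≈ 0.883 d; D_c ≈ 5.98 mg/L; min DO ≈ 1.99 mg/L; x_c ≈ 17.8 km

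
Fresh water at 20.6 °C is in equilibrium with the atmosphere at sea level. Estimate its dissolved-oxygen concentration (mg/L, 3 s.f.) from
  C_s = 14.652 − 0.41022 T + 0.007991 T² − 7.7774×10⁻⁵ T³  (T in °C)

C_s = 14.652 − 0.41022×20.6 + 0.007991×20.6² − 7.7774×10⁻⁵×20.6³ = 8.913 mg/L.

C_s ≈ 8.91 mg/L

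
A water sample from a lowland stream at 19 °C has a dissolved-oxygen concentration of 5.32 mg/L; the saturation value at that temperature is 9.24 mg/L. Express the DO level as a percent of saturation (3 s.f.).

57.6 % saturation

% saturation = C/C_s × 100 = 5.32/9.24 × 100 = 57.6 %.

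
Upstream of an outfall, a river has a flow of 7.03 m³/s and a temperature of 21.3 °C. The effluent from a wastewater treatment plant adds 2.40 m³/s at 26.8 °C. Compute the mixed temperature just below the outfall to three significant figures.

Flow-weighted mixing: C = (Q_r C_r + Q_w C_w)/(Q_r + Q_w)
= (7.03×21.3 + 2.40×26.8)/(7.03 + 2.40) = 214.1/9.430 = 22.70 °C.

22.7 °C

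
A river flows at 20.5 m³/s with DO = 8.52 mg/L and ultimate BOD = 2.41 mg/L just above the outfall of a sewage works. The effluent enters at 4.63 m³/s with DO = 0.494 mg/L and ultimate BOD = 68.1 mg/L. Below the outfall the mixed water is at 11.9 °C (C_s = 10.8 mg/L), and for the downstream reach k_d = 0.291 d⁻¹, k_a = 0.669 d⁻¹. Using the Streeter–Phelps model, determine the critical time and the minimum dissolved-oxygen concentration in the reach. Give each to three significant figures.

t_c ≈ 1.12 d; minimum DO ≈ 6.24 mg/L

Mixed DO = (20.5×8.52 + 4.63×0.494)/(20.5+4.63) = 176.9/25.13 = 7.041 mg/L.
Mixed L₀ = (20.5×2.41 + 4.63×68.1)/(25.13) = 364.7/25.13 = 14.51 mg/L.
Initial deficit D₀ = C_s − DO₀ = 10.8 − 7.041 = 3.759 mg/L.
t_c = (1/0.3780) ln[(0.669/0.291)(1 − 3.759×0.3780/(0.291×14.51))] = 2.646 × ln(1.526) = 1.117 d.
D_c = (0.291/0.669) × 14.51 × e^(−0.291×1.117) = 0.4350 × 14.51 × 0.7224 = 4.560 mg/L.
Minimum DO = 10.8 − 4.560 = 6.240 mg/L.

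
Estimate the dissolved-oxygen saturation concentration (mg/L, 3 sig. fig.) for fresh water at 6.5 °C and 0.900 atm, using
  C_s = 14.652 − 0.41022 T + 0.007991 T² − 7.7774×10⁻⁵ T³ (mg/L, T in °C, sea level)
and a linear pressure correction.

At sea level: C_s = 14.652 − 0.41022×6.5 + 0.007991×6.5² − 7.7774×10⁻⁵×6.5³ = 12.30 mg/L.
Pressure correction: C_s' = 12.30 × 0.900 = 11.07 mg/L.

C_s ≈ 11.1 mg/L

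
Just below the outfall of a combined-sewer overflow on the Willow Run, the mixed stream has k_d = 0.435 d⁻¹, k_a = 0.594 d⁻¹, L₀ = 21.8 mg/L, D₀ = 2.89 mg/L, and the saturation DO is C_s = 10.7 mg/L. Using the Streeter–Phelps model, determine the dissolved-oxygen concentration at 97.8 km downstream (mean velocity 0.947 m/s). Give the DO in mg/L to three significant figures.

Travel time t = x/v = 97.8 km / (0.947 m/s) = 97800 m / 0.947 m/s = 103300 s = 1.195 d.
k_d L₀/(k_a−k_d) = 0.435×21.8/(0.594−0.435) = 9.483/0.1590 = 59.64 mg/L.
e^(−k_d t) = e^(−0.435×1.195) = 0.5945; e^(−k_a t) = e^(−0.594×1.195) = 0.4916.
D = 59.64 × (0.5945 − 0.4916) + 2.89 × 0.4916 = 6.138 + 1.421 = 7.558 mg/L.
DO = C_s − D = 10.7 − 7.558 = 3.142 mg/L.

DO ≈ 3.14 mg/L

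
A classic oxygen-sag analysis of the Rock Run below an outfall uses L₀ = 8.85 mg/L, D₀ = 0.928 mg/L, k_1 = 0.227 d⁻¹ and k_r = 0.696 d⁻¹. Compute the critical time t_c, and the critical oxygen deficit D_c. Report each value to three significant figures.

t_c ≈ 1.87 d; D_c ≈ 1.89 mg/L

With k_r/k_1 = 3.066 and 1 − D₀(k_r−k_1)/(k_1 L₀) = 0.7834,
t_c = ln(3.066 × 0.7834) / (0.696 − 0.227) = ln(2.402) / 0.4690 = 0.8762/0.4690 = 1.868 d.
L(t_c) = L₀ e^(−k_1 t_c) = 8.85 × 0.6544 = 5.791 mg/L, and at the critical point k_r D_c = k_1 L, so D_c = (0.227/0.696) × 5.791 = 1.889 mg/L.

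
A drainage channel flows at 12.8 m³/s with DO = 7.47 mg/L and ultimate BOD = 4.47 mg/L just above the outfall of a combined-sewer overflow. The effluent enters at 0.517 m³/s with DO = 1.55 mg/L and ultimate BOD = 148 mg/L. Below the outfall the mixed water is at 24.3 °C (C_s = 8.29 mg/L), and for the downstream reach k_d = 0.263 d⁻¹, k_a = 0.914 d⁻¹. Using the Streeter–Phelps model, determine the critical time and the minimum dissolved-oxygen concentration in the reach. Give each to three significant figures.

Mixed DO = (12.8×7.47 + 0.517×1.55)/(12.8+0.517) = 96.42/13.32 = 7.240 mg/L.
Mixed L₀ = (12.8×4.47 + 0.517×148)/(13.32) = 133.7/13.32 = 10.04 mg/L.
Initial deficit D₀ = C_s − DO₀ = 8.29 − 7.240 = 1.050 mg/L.
t_c = (1/0.6510) ln[(0.914/0.263)(1 − 1.050×0.6510/(0.263×10.04))] = 1.536 × ln(2.576) = 1.454 d.
D_c = (0.263/0.914) × 10.04 × e^(−0.263×1.454) = 0.2877 × 10.04 × 0.6823 = 1.972 mg/L.
Minimum DO = 8.29 − 1.972 = 6.318 mg/L.

t_c ≈ 1.45 d; minimum DO ≈ 6.32 mg/L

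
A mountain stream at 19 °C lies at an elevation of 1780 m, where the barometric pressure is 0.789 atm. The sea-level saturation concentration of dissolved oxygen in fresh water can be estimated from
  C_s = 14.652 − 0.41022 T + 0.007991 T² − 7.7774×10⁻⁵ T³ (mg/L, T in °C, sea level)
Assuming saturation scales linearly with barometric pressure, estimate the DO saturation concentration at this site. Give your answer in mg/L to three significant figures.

At sea level: C_s = 14.652 − 0.41022×19 + 0.007991×19² − 7.7774×10⁻⁵×19³ = 9.209 mg/L.
Pressure correction: C_s' = 9.209 × 0.789 = 7.266 mg/L.

C_s ≈ 7.27 mg/L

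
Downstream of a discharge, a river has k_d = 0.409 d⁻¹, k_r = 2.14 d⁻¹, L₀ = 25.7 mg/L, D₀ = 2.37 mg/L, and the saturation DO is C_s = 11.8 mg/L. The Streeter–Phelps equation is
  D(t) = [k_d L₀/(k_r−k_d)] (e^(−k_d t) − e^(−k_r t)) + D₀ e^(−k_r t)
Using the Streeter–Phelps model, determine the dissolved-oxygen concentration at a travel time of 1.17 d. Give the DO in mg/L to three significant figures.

DO ≈ 8.34 mg/L

k_d L₀/(k_r−k_d) = 0.409×25.7/(2.14−0.409) = 10.51/1.731 = 6.072 mg/L.
e^(−k_d t) = e^(−0.409×1.170) = 0.6197; e^(−k_r t) = e^(−2.14×1.170) = 0.08177.
D = 6.072 × (0.6197 − 0.08177) + 2.37 × 0.08177 = 3.266 + 0.1938 = 3.460 mg/L.
DO = C_s − D = 11.8 − 3.460 = 8.340 mg/L.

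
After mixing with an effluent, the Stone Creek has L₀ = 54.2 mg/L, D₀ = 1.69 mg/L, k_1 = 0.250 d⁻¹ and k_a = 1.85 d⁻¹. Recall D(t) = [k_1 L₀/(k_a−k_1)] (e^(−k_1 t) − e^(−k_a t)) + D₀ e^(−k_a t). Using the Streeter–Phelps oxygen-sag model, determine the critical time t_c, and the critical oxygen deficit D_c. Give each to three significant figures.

t_c ≈ 1.11 d; D_c ≈ 5.55 mg/L

At the critical point dD/dt = 0, so k_1 L₀ e^(−k_1 t) = k_a D. Substituting D(t) from the Streeter–Phelps equation and solving for t gives
t_c = ln[(k_a/k_1)(1 − D₀(k_a−k_1)/(k_1 L₀))] / (k_a−k_1).
Here k_a−k_1 = 1.600 d⁻¹ and 1 − D₀(k_a−k_1)/(k_1 L₀) = 1 − 1.69×1.600/(0.250×54.2) = 0.8004, so
t_c = ln(7.400 × 0.8004) / 1.600 = 1.779 / 1.600 = 1.112 d.
D_c = (k_1/k_a) L₀ e^(−k_1 t_c) = (0.250/1.85) × 54.2 × e^(−0.250×1.112) = 0.1351 × 54.2 × 0.7573 = 5.547 mg/L.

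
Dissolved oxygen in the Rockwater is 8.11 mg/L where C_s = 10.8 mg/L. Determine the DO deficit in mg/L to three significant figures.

D = C_s − C = 10.8 − 8.11 = 2.69 mg/L.

D ≈ 2.69 mg/L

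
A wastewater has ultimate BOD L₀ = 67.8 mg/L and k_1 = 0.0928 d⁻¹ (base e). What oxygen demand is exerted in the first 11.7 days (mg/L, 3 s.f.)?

y ≈ 44.9 mg/L

y_t = L₀(1 − e^(−k_1 t)) = 67.8 × (1 − e^(−0.0928×11.7))
= 67.8 × (1 − 0.3376) = 67.8 × 0.6624 = 44.91 mg/L.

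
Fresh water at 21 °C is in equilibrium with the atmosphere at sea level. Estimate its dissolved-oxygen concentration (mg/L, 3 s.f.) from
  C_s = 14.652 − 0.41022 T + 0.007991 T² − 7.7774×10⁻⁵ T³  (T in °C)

C_s = 14.652 − 0.41022×21 + 0.007991×21² − 7.7774×10⁻⁵×21³ = 8.841 mg/L.

C_s ≈ 8.84 mg/L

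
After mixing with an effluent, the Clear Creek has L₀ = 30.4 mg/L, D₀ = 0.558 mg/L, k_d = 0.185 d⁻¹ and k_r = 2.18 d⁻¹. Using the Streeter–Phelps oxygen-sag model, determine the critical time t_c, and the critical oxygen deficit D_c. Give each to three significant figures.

At the critical point dD/dt = 0, so k_d L₀ e^(−k_d t) = k_r D. Substituting D(t) from the Streeter–Phelps equation and solving for t gives
t_c = ln[(k_r/k_d)(1 − D₀(k_r−k_d)/(k_d L₀))] / (k_r−k_d).
Here k_r−k_d = 1.995 d⁻¹ and 1 − D₀(k_r−k_d)/(k_d L₀) = 1 − 0.558×1.995/(0.185×30.4) = 0.8021, so
t_c = ln(11.78 × 0.8021) / 1.995 = 2.246 / 1.995 = 1.126 d.
L(t_c) = L₀ e^(−k_d t_c) = 30.4 × 0.8120 = 24.68 mg/L, and at the critical point k_r D_c = k_d L, so D_c = (0.185/2.18) × 24.68 = 2.095 mg/L.

t_c ≈ 1.13 d; D_c ≈ 2.09 mg/L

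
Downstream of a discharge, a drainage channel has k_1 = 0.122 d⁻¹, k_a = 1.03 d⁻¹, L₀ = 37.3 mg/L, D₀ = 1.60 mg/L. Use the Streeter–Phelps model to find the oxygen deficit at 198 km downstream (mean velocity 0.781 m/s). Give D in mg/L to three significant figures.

D ≈ 3.34 mg/L

Travel time t = x/v = 198 km / (0.781 m/s) = 198000 m / 0.781 m/s = 253500 s = 2.934 d.
k_1 L₀/(k_a−k_1) = 0.122×37.3/(1.03−0.122) = 4.551/0.9080 = 5.012 mg/L.
e^(−k_1 t) = e^(−0.122×2.934) = 0.6991; e^(−k_a t) = e^(−1.03×2.934) = 0.04869.
D = 5.012 × (0.6991 − 0.04869) + 1.60 × 0.04869 = 3.260 + 0.07790 = 3.337 mg/L.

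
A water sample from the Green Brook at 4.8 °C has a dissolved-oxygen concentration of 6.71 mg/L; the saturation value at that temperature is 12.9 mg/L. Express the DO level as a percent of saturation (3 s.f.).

52.0 % saturation

% saturation = C/C_s × 100 = 6.71/12.9 × 100 = 52.0 %.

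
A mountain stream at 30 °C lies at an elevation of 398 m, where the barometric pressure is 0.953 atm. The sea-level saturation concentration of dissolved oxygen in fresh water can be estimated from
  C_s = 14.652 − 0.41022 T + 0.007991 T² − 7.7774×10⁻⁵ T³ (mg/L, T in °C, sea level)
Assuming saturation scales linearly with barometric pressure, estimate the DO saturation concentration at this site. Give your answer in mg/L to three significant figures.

At sea level: C_s = 14.652 − 0.41022×30 + 0.007991×30² − 7.7774×10⁻⁵×30³ = 7.437 mg/L.
Pressure correction: C_s' = 7.437 × 0.953 = 7.088 mg/L.

C_s ≈ 7.09 mg/L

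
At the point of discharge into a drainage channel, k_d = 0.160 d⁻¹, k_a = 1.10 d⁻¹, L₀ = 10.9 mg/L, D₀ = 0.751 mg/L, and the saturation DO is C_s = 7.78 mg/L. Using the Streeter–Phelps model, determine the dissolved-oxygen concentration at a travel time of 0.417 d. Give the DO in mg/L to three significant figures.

k_d L₀/(k_a−k_d) = 0.160×10.9/(1.10−0.160) = 1.744/0.9400 = 1.855 mg/L.
e^(−k_d t) = e^(−0.160×0.4170) = 0.9355; e^(−k_a t) = e^(−1.10×0.4170) = 0.6321.
D = 1.855 × (0.9355 − 0.6321) + 0.751 × 0.6321 = 0.5628 + 0.4747 = 1.038 mg/L.
DO = C_s − D = 7.78 − 1.038 = 6.742 mg/L.

DO ≈ 6.74 mg/L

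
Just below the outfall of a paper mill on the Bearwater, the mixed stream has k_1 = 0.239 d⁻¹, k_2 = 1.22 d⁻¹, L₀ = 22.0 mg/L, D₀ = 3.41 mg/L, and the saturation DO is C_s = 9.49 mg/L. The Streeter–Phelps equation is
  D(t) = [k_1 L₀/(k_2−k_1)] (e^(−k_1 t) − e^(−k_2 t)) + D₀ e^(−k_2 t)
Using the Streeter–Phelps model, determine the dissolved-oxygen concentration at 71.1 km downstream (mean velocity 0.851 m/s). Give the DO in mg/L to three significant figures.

Travel time t = x/v = 71.1 km / (0.851 m/s) = 71100 m / 0.851 m/s = 83550 s = 0.9670 d.
k_1 L₀/(k_2−k_1) = 0.239×22.0/(1.22−0.239) = 5.258/0.9810 = 5.360 mg/L.
e^(−k_1 t) = e^(−0.239×0.9670) = 0.7936; e^(−k_2 t) = e^(−1.22×0.9670) = 0.3074.
D = 5.360 × (0.7936 − 0.3074) + 3.41 × 0.3074 = 2.606 + 1.048 = 3.655 mg/L.
DO = C_s − D = 9.49 − 3.655 = 5.835 mg/L.

DO ≈ 5.84 mg/L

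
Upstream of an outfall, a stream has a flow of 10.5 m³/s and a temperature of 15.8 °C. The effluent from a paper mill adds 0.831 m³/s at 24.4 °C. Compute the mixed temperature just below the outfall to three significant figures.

16.4 °C

Flow-weighted mixing: C = (Q_r C_r + Q_w C_w)/(Q_r + Q_w)
= (10.5×15.8 + 0.831×24.4)/(10.5 + 0.831) = 186.2/11.33 = 16.43 °C.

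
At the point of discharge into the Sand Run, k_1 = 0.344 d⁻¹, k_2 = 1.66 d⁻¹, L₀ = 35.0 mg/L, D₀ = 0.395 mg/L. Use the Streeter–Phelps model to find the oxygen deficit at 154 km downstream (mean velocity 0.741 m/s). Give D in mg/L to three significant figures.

D ≈ 3.84 mg/L

Travel time t = x/v = 154 km / (0.741 m/s) = 154000 m / 0.741 m/s = 207800 s = 2.405 d.
k_1 L₀/(k_2−k_1) = 0.344×35.0/(1.66−0.344) = 12.04/1.316 = 9.149 mg/L.
e^(−k_1 t) = e^(−0.344×2.405) = 0.4372; e^(−k_2 t) = e^(−1.66×2.405) = 0.01844.
D = 9.149 × (0.4372 − 0.01844) + 0.395 × 0.01844 = 3.831 + 0.007286 = 3.838 mg/L.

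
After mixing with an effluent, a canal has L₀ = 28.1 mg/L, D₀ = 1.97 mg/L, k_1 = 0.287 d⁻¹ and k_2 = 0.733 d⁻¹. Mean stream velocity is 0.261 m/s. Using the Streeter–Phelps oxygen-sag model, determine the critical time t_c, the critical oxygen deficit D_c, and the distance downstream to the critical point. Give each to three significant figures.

With k_2/k_1 = 2.554 and 1 − D₀(k_2−k_1)/(k_1 L₀) = 0.8911,
t_c = ln(2.554 × 0.8911) / (0.733 − 0.287) = ln(2.276) / 0.4460 = 0.8223/0.4460 = 1.844 d.
D_c = (k_1/k_2) L₀ e^(−k_1 t_c) = (0.287/0.733) × 28.1 × e^(−0.287×1.844) = 0.3915 × 28.1 × 0.5891 = 6.481 mg/L.
x_c = v t_c = 0.261 m/s × 1.844 d × 86400 s/d = 41580 m ≈ 41.6 km.

t_c ≈ 1.84 d; D_c ≈ 6.48 mg/L; x_c ≈ 41.6 km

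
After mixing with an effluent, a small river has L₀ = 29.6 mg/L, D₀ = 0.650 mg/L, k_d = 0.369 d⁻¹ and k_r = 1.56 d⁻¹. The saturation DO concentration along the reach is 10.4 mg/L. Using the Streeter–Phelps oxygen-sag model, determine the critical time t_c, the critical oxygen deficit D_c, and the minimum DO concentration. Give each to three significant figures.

t_c ≈ 1.15 d; D_c ≈ 4.58 mg/L; min DO ≈ 5.82 mg/L

At the critical point dD/dt = 0, so k_d L₀ e^(−k_d t) = k_r D. Substituting D(t) from the Streeter–Phelps equation and solving for t gives
t_c = ln[(k_r/k_d)(1 − D₀(k_r−k_d)/(k_d L₀))] / (k_r−k_d).
Here k_r−k_d = 1.191 d⁻¹ and 1 − D₀(k_r−k_d)/(k_d L₀) = 1 − 0.650×1.191/(0.369×29.6) = 0.9291, so
t_c = ln(4.228 × 0.9291) / 1.191 = 1.368 / 1.191 = 1.149 d.
D_c = (k_d/k_r) L₀ e^(−k_d t_c) = (0.369/1.56) × 29.6 × e^(−0.369×1.149) = 0.2365 × 29.6 × 0.6545 = 4.583 mg/L.
Minimum DO = C_s − D_c = 10.4 − 4.583 = 5.817 mg/L.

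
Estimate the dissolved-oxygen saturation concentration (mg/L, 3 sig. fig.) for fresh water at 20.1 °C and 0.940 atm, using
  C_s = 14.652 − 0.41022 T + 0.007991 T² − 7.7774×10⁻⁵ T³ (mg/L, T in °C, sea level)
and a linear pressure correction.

At sea level: C_s = 14.652 − 0.41022×20.1 + 0.007991×20.1² − 7.7774×10⁻⁵×20.1³ = 9.003 mg/L.
Pressure correction: C_s' = 9.003 × 0.940 = 8.463 mg/L.

C_s ≈ 8.46 mg/L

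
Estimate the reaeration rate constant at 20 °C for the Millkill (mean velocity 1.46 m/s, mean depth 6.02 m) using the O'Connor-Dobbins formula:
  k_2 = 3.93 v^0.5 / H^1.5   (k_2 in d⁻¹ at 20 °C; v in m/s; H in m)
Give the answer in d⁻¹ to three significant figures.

k_2 ≈ 0.321 d⁻¹

k_2 = 3.93 × 1.46^0.5 / 6.02^1.5 = 3.93 × 1.208 / 14.77 = 0.3215 d⁻¹.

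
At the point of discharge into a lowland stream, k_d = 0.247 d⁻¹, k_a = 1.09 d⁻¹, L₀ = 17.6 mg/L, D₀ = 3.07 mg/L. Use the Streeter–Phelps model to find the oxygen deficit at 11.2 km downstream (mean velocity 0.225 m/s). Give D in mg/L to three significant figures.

Travel time t = x/v = 11.2 km / (0.225 m/s) = 11200 m / 0.225 m/s = 49780 s = 0.5761 d.
k_d L₀/(k_a−k_d) = 0.247×17.6/(1.09−0.247) = 4.347/0.8430 = 5.157 mg/L.
e^(−k_d t) = e^(−0.247×0.5761) = 0.8674; e^(−k_a t) = e^(−1.09×0.5761) = 0.5337.
D = 5.157 × (0.8674 − 0.5337) + 3.07 × 0.5337 = 1.721 + 1.638 = 3.359 mg/L.

D ≈ 3.36 mg/L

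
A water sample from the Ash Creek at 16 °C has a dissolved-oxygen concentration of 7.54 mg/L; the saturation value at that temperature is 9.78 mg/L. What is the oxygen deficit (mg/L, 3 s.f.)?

D ≈ 2.24 mg/L

D = C_s − C = 9.78 − 7.54 = 2.24 mg/L.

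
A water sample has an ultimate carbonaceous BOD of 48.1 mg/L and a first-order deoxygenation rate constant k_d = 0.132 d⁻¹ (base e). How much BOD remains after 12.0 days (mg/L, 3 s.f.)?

L ≈ 9.87 mg/L

L_t = L₀ e^(−k_d t) = 48.1 × e^(−0.132×12.0) = 48.1 × 0.2052 = 9.868 mg/L.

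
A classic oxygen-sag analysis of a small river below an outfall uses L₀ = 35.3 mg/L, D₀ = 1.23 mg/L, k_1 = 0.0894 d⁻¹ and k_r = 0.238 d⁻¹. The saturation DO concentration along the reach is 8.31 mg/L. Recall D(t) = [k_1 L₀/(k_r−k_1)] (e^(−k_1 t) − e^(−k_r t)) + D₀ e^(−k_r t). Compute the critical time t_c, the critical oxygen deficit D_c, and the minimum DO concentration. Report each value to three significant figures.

t_c ≈ 6.19 d; D_c ≈ 7.63 mg/L; min DO ≈ 0.684 mg/L

With k_r/k_1 = 2.662 and 1 − D₀(k_r−k_1)/(k_1 L₀) = 0.9421,
t_c = ln(2.662 × 0.9421) / (0.238 − 0.0894) = ln(2.508) / 0.1486 = 0.9195/0.1486 = 6.188 d.
L(t_c) = L₀ e^(−k_1 t_c) = 35.3 × 0.5751 = 20.30 mg/L, and at the critical point k_r D_c = k_1 L, so D_c = (0.0894/0.238) × 20.30 = 7.626 mg/L.
Minimum DO = C_s − D_c = 8.31 − 7.626 = 0.6841 mg/L.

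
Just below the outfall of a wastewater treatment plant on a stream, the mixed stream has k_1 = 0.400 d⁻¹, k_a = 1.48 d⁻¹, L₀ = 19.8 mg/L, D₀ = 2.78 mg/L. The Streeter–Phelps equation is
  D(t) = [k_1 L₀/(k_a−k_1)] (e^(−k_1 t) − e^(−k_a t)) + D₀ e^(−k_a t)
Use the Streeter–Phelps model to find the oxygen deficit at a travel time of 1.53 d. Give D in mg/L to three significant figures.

D ≈ 3.50 mg/L

k_1 L₀/(k_a−k_1) = 0.400×19.8/(1.48−0.400) = 7.920/1.080 = 7.333 mg/L.
e^(−k_1 t) = e^(−0.400×1.530) = 0.5423; e^(−k_a t) = e^(−1.48×1.530) = 0.1039.
D = 7.333 × (0.5423 − 0.1039) + 2.78 × 0.1039 = 3.215 + 0.2888 = 3.504 mg/L.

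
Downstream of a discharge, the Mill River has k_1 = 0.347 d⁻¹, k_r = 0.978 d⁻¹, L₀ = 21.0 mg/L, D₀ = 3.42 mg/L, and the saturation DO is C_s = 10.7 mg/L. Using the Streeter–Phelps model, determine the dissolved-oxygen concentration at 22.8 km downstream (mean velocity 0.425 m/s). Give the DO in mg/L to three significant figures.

Travel time t = x/v = 22.8 km / (0.425 m/s) = 22800 m / 0.425 m/s = 53650 s = 0.6209 d.
k_1 L₀/(k_r−k_1) = 0.347×21.0/(0.978−0.347) = 7.287/0.6310 = 11.55 mg/L.
e^(−k_1 t) = e^(−0.347×0.6209) = 0.8062; e^(−k_r t) = e^(−0.978×0.6209) = 0.5448.
D = 11.55 × (0.8062 − 0.5448) + 3.42 × 0.5448 = 3.018 + 1.863 = 4.881 mg/L.
DO = C_s − D = 10.7 − 4.881 = 5.819 mg/L.

DO ≈ 5.82 mg/L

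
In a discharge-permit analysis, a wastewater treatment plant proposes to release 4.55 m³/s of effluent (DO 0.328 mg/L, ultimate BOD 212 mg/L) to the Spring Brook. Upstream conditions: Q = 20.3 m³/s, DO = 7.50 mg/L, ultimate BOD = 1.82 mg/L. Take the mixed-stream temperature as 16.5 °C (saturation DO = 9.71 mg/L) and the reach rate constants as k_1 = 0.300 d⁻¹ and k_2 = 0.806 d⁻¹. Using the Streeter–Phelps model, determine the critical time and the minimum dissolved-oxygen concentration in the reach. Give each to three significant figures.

t_c ≈ 1.64 d; minimum DO ≈ 0.532 mg/L

Mixed DO = (20.3×7.50 + 4.55×0.328)/(20.3+4.55) = 153.7/24.85 = 6.187 mg/L.
Mixed L₀ = (20.3×1.82 + 4.55×212)/(24.85) = 1002/24.85 = 40.30 mg/L.
Initial deficit D₀ = C_s − DO₀ = 9.71 − 6.187 = 3.523 mg/L.
t_c = (1/0.5060) ln[(0.806/0.300)(1 − 3.523×0.5060/(0.300×40.30))] = 1.976 × ln(2.291) = 1.638 d.
D_c = (0.300/0.806) × 40.30 × e^(−0.300×1.638) = 0.3722 × 40.30 × 0.6118 = 9.178 mg/L.
Minimum DO = 9.71 − 9.178 = 0.5324 mg/L.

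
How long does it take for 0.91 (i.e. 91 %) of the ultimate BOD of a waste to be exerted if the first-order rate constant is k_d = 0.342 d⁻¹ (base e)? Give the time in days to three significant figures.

t ≈ 7.04 d

y/L₀ = 1 − e^(−k_d t) = 0.91 ⇒ e^(−k_d t) = 0.0900
t = −ln(0.0900) / 0.342 = 2.408 / 0.342 = 7.041 d.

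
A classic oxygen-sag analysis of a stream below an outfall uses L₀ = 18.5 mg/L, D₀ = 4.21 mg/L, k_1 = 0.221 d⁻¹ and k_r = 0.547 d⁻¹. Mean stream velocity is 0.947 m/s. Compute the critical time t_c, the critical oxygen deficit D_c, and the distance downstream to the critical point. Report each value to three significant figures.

t_c = [1/(k_r−k_1)] ln[(k_r/k_1)(1 − D₀(k_r−k_1)/(k_1 L₀))]
= [1/(0.547−0.221)] ln[(0.547/0.221)(1 − 4.21×0.3260/(0.221×18.5))]
= (1/0.3260) ln[2.475 × 0.6643] = 3.067 × ln(1.644) = 3.067 × 0.4973 = 1.525 d.
D_c = (k_1/k_r) L₀ e^(−k_1 t_c) = (0.221/0.547) × 18.5 × e^(−0.221×1.525) = 0.4040 × 18.5 × 0.7138 = 5.335 mg/L.
x_c = v t_c = 0.947 m/s × 1.525 d × 86400 s/d = 124800 m ≈ 125 km.

t_c ≈ 1.53 d; D_c ≈ 5.34 mg/L; x_c ≈ 125 km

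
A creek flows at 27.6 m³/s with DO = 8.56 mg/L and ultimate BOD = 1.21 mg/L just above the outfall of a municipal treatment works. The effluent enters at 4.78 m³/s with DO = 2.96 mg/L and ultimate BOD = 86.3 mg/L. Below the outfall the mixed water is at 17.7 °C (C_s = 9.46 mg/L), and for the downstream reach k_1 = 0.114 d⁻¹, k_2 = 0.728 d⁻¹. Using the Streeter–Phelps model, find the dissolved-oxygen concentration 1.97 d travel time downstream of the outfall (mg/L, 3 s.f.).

Mixed DO = (27.6×8.56 + 4.78×2.96)/(27.6+4.78) = 250.4/32.38 = 7.733 mg/L.
Mixed L₀ = (27.6×1.21 + 4.78×86.3)/(32.38) = 445.9/32.38 = 13.77 mg/L.
Initial deficit D₀ = C_s − DO₀ = 9.46 − 7.733 = 1.727 mg/L.
D(1.97) = [0.114×13.77/(0.728−0.114)](e^(−0.114×1.97) − e^(−0.728×1.97)) + 1.727 e^(−0.728×1.97)
= 2.557 × (0.7989 − 0.2383) + 1.727 × 0.2383 = 1.845 mg/L.
DO = 9.46 − 1.845 = 7.615 mg/L.

DO ≈ 7.62 mg/L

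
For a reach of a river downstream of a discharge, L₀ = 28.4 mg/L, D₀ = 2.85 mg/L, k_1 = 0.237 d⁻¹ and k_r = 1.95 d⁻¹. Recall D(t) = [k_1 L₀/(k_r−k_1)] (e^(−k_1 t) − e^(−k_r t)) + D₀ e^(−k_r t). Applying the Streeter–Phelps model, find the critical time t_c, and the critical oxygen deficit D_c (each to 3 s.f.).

t_c ≈ 0.476 d; D_c ≈ 3.08 mg/L

t_c = [1/(k_r−k_1)] ln[(k_r/k_1)(1 − D₀(k_r−k_1)/(k_1 L₀))]
= [1/(1.95−0.237)] ln[(1.95/0.237)(1 − 2.85×1.713/(0.237×28.4))]
= (1/1.713) ln[8.228 × 0.2747] = 0.5838 × ln(2.260) = 0.5838 × 0.8153 = 0.4760 d.
L(t_c) = L₀ e^(−k_1 t_c) = 28.4 × 0.8933 = 25.37 mg/L, and at the critical point k_r D_c = k_1 L, so D_c = (0.237/1.95) × 25.37 = 3.083 mg/L.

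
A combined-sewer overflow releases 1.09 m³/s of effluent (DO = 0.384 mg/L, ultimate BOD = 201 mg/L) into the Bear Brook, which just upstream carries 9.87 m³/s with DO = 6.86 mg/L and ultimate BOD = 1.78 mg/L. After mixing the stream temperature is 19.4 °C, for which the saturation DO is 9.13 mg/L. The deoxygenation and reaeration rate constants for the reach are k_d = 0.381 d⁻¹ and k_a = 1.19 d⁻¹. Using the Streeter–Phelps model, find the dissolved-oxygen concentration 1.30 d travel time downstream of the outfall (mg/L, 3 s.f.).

Mixed DO = (9.87×6.86 + 1.09×0.384)/(9.87+1.09) = 68.13/10.96 = 6.216 mg/L.
Mixed L₀ = (9.87×1.78 + 1.09×201)/(10.96) = 236.7/10.96 = 21.59 mg/L.
Initial deficit D₀ = C_s − DO₀ = 9.13 − 6.216 = 2.914 mg/L.
D(1.30) = [0.381×21.59/(1.19−0.381)](e^(−0.381×1.30) − e^(−1.19×1.30)) + 2.914 e^(−1.19×1.30)
= 10.17 × (0.6094 − 0.2129) + 2.914 × 0.2129 = 4.652 mg/L.
DO = 9.13 − 4.652 = 4.478 mg/L.

DO ≈ 4.48 mg/L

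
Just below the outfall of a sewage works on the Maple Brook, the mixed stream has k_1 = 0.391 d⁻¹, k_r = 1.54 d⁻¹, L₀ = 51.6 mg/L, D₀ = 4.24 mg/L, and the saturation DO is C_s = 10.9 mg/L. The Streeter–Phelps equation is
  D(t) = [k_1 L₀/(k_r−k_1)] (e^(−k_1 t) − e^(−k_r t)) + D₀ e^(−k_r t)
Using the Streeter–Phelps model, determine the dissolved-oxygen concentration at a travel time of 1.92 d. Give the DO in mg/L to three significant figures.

DO ≈ 3.30 mg/L

k_1 L₀/(k_r−k_1) = 0.391×51.6/(1.54−0.391) = 20.18/1.149 = 17.56 mg/L.
e^(−k_1 t) = e^(−0.391×1.920) = 0.4720; e^(−k_r t) = e^(−1.54×1.920) = 0.05199.
D = 17.56 × (0.4720 − 0.05199) + 4.24 × 0.05199 = 7.376 + 0.2204 = 7.596 mg/L.
DO = C_s − D = 10.9 − 7.596 = 3.304 mg/L.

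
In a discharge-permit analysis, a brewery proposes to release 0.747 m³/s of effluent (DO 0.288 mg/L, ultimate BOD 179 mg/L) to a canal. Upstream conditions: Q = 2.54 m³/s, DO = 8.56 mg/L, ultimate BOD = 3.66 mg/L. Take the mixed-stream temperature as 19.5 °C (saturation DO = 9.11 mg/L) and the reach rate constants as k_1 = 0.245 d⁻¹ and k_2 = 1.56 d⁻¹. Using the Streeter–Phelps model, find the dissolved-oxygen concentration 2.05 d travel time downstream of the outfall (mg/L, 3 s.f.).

DO ≈ 4.44 mg/L

Mixed DO = (2.54×8.56 + 0.747×0.288)/(2.54+0.747) = 21.96/3.287 = 6.680 mg/L.
Mixed L₀ = (2.54×3.66 + 0.747×179)/(3.287) = 143.0/3.287 = 43.51 mg/L.
Initial deficit D₀ = C_s − DO₀ = 9.11 − 6.680 = 2.430 mg/L.
D(2.05) = [0.245×43.51/(1.56−0.245)](e^(−0.245×2.05) − e^(−1.56×2.05)) + 2.430 e^(−1.56×2.05)
= 8.106 × (0.6052 − 0.04084) + 2.430 × 0.04084 = 4.674 mg/L.
DO = 9.11 − 4.674 = 4.436 mg/L.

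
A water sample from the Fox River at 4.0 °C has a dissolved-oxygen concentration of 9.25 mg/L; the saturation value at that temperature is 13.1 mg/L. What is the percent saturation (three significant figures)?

% saturation = C/C_s × 100 = 9.25/13.1 × 100 = 70.6 %.

70.6 % saturation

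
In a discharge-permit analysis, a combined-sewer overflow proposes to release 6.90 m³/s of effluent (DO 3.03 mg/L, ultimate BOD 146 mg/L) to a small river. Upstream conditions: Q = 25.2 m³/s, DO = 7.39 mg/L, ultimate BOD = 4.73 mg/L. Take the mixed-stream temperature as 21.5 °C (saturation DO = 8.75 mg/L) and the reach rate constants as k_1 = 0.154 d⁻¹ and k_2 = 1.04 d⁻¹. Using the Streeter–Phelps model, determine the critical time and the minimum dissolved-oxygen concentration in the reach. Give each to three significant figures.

t_c ≈ 1.62 d; minimum DO ≈ 4.70 mg/L

Mixed DO = (25.2×7.39 + 6.90×3.03)/(25.2+6.90) = 207.1/32.10 = 6.453 mg/L.
Mixed L₀ = (25.2×4.73 + 6.90×146)/(32.10) = 1127/32.10 = 35.10 mg/L.
Initial deficit D₀ = C_s − DO₀ = 8.75 − 6.453 = 2.297 mg/L.
t_c = (1/0.8860) ln[(1.04/0.154)(1 − 2.297×0.8860/(0.154×35.10))] = 1.129 × ln(4.210) = 1.622 d.
D_c = (0.154/1.04) × 35.10 × e^(−0.154×1.622) = 0.1481 × 35.10 × 0.7789 = 4.048 mg/L.
Minimum DO = 8.75 − 4.048 = 4.702 mg/L.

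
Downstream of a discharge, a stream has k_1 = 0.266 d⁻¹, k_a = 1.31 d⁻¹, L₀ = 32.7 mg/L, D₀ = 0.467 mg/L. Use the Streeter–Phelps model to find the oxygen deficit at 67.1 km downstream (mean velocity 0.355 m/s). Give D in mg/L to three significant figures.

Travel time t = x/v = 67.1 km / (0.355 m/s) = 67100 m / 0.355 m/s = 189000 s = 2.188 d.
k_1 L₀/(k_a−k_1) = 0.266×32.7/(1.31−0.266) = 8.698/1.044 = 8.332 mg/L.
e^(−k_1 t) = e^(−0.266×2.188) = 0.5588; e^(−k_a t) = e^(−1.31×2.188) = 0.05694.
D = 8.332 × (0.5588 − 0.05694) + 0.467 × 0.05694 = 4.182 + 0.02659 = 4.208 mg/L.

D ≈ 4.21 mg/L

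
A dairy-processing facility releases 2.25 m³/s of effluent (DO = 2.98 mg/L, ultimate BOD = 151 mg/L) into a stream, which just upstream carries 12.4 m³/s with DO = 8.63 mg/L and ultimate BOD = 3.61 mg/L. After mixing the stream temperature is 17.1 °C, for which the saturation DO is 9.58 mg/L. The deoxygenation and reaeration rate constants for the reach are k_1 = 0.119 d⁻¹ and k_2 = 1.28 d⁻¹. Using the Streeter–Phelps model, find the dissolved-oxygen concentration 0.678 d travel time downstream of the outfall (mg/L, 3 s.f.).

Mixed DO = (12.4×8.63 + 2.25×2.98)/(12.4+2.25) = 113.7/14.65 = 7.762 mg/L.
Mixed L₀ = (12.4×3.61 + 2.25×151)/(14.65) = 384.5/14.65 = 26.25 mg/L.
Initial deficit D₀ = C_s − DO₀ = 9.58 − 7.762 = 1.818 mg/L.
D(0.678) = [0.119×26.25/(1.28−0.119)](e^(−0.119×0.678) − e^(−1.28×0.678)) + 1.818 e^(−1.28×0.678)
= 2.690 × (0.9225 − 0.4199) + 1.818 × 0.4199 = 2.115 mg/L.
DO = 9.58 − 2.115 = 7.465 mg/L.

DO ≈ 7.46 mg/L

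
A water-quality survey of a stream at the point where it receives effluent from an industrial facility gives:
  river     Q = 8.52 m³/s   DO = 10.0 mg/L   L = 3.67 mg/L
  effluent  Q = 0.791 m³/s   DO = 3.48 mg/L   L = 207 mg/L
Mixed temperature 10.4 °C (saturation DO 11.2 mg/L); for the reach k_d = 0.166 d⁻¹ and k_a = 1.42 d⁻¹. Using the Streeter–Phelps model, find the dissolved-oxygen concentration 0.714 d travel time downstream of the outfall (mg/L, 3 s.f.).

DO ≈ 9.11 mg/L

Mixed DO = (8.52×10.0 + 0.791×3.48)/(8.52+0.791) = 87.95/9.311 = 9.446 mg/L.
Mixed L₀ = (8.52×3.67 + 0.791×207)/(9.311) = 195.0/9.311 = 20.94 mg/L.
Initial deficit D₀ = C_s − DO₀ = 11.2 − 9.446 = 1.754 mg/L.
D(0.714) = [0.166×20.94/(1.42−0.166)](e^(−0.166×0.714) − e^(−1.42×0.714)) + 1.754 e^(−1.42×0.714)
= 2.772 × (0.8882 − 0.3628) + 1.754 × 0.3628 = 2.093 mg/L.
DO = 11.2 − 2.093 = 9.107 mg/L.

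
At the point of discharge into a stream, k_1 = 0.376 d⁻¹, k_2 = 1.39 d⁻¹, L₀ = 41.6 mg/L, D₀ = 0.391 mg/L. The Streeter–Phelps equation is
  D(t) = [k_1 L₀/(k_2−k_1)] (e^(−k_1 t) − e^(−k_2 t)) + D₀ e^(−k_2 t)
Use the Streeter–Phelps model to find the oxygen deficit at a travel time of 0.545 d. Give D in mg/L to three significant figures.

k_1 L₀/(k_2−k_1) = 0.376×41.6/(1.39−0.376) = 15.64/1.014 = 15.43 mg/L.
e^(−k_1 t) = e^(−0.376×0.5450) = 0.8147; e^(−k_2 t) = e^(−1.39×0.5450) = 0.4688.
D = 15.43 × (0.8147 − 0.4688) + 0.391 × 0.4688 = 5.336 + 0.1833 = 5.519 mg/L.

D ≈ 5.52 mg/L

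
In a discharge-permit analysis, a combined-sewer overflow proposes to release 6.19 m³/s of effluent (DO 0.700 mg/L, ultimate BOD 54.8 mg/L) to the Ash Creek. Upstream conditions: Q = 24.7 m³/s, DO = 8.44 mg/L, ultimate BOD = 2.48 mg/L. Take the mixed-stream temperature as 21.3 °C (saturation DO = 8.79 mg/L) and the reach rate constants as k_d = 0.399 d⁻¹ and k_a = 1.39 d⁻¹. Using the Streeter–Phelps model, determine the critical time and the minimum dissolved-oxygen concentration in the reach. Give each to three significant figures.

Mixed DO = (24.7×8.44 + 6.19×0.700)/(24.7+6.19) = 212.8/30.89 = 6.889 mg/L.
Mixed L₀ = (24.7×2.48 + 6.19×54.8)/(30.89) = 400.5/30.89 = 12.96 mg/L.
Initial deficit D₀ = C_s − DO₀ = 8.79 − 6.889 = 1.901 mg/L.
t_c = (1/0.9910) ln[(1.39/0.399)(1 − 1.901×0.9910/(0.399×12.96))] = 1.009 × ln(2.215) = 0.8025 d.
D_c = (0.399/1.39) × 12.96 × e^(−0.399×0.8025) = 0.2871 × 12.96 × 0.7260 = 2.702 mg/L.
Minimum DO = 8.79 − 2.702 = 6.088 mg/L.

t_c ≈ 0.802 d; minimum DO ≈ 6.09 mg/L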